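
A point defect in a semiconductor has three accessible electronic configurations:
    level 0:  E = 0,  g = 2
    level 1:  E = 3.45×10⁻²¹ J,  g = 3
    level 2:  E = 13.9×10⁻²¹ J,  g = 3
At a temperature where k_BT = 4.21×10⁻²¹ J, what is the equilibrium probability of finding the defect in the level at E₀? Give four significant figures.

Eᵢ/kT = 0, 0.819477, 3.30166.
Z = Σ gᵢe^(−Eᵢ/kT) = 2·e^(−0) + 3·e^(−0.819477) + 3·e^(−3.30166) = 2.00000 + 1.32199 + 0.110466 = 3.43246.
P₀ = g₀ e^(−E₀/kT) / Z = 2.00000/3.43246 = 0.5827.

0.5827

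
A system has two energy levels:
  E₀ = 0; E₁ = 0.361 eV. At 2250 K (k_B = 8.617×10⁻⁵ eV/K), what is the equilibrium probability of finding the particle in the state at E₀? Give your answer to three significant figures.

0.866

k_BT = 8.617×10⁻⁵ × 2250 K = 0.19388 eV.
Eᵢ/kT = 0, 1.8620.
Z = Σ e^(−Eᵢ/kT) = e^(−0) + e^(−1.8620) = 1.0000 + 0.15536 = 1.1554.
P₀ = e^(−E₀/kT) / Z = 1.0000/1.1554 = 0.866.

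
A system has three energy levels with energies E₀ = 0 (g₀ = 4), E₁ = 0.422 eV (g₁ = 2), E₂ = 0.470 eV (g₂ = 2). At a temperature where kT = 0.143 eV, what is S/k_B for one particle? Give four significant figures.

Eᵢ/kT = 0, 2.95105, 3.28671.
Z = Σ gᵢe^(−Eᵢ/kT) = 4·e^(−0) + 2·e^(−2.95105) + 2·e^(−3.28671) = 4.00000 + 0.104570 + 0.0747532 = 4.17932.
⟨E⟩ = Σ EᵢPᵢ = 0.0189654 eV.
S/k_B = ln Z + ⟨E⟩/kT = ln(4.17932) + 0.0189654/0.143 = 1.43015 + 0.132625 = 1.563.

1.563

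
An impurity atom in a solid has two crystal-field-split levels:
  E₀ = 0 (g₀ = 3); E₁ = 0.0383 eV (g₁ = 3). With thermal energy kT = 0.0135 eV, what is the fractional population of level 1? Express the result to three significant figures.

Eᵢ/kT = 0, 2.8370.
Z = Σ gᵢe^(−Eᵢ/kT) = 3·e^(−0) + 3·e^(−2.8370) = 3.0000 + 0.17580 = 3.1758.
P₁ = g₁ e^(−E₁/kT) / Z = 0.17580/3.1758 = 0.0554.

0.0554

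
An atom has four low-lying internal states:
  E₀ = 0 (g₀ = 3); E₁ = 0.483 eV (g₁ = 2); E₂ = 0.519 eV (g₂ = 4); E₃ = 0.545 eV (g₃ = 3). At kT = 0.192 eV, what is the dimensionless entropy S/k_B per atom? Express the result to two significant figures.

Eᵢ/kT = 0, 2.516, 2.703, 2.839.
Z = Σ gᵢe^(−Eᵢ/kT) = 3·e^(−0) + 2·e^(−2.516) + 4·e^(−2.703) + 3·e^(−2.839) = 3.000 + 0.1616 + 0.2680 + 0.1755 = 3.605.
⟨E⟩ = Σ EᵢPᵢ = 0.08677 eV.
S/k_B = ln Z + ⟨E⟩/kT = ln(3.605) + 0.08677/0.192 = 1.282 + 0.4519 = 1.7.

1.7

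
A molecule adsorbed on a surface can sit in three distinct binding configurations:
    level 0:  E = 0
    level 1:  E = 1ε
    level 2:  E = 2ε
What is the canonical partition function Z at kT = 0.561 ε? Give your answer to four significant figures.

Eᵢ/kT = 0, 1.78253, 3.56506.
Z = Σ e^(−Eᵢ/kT) = e^(−0) + e^(−1.78253) + e^(−3.56506) = 1.00000 + 0.168212 + 0.0282953 = 1.19651.

Z = 1.197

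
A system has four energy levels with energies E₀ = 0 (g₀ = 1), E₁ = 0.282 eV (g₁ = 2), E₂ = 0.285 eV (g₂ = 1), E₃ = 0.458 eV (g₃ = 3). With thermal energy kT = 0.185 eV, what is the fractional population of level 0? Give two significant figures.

Eᵢ/kT = 0, 1.524, 1.541, 2.476.
Z = Σ gᵢe^(−Eᵢ/kT) = 1·e^(−0) + 2·e^(−1.524) + 1·e^(−1.541) + 3·e^(−2.476) = 1.000 + 0.4357 + 0.2142 + 0.2522 = 1.902.
P₀ = g₀ e^(−E₀/kT) / Z = 1.000/1.902 = 0.53.

0.53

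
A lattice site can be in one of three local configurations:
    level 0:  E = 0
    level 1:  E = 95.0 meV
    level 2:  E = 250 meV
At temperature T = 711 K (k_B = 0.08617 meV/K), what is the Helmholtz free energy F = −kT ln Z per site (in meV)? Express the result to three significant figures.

k_BT = 0.08617 × 711 K = 61.267 meV.
Eᵢ/kT = 0, 1.5506, 4.0805.
Z = Σ e^(−Eᵢ/kT) = e^(−0) + e^(−1.5506) + e^(−4.0805) = 1.0000 + 0.21212 + 0.016899 = 1.2290.
F = −kT ln Z = −61.267 × ln(1.2290) = −61.267 × 0.20620 = -12.6 meV.

-12.6 meV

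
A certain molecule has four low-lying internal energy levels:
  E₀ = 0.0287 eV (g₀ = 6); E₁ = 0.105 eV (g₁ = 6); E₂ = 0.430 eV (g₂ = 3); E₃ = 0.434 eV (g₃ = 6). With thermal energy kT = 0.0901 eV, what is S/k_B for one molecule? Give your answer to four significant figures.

2.464

Eᵢ/kT = 0.318535, 1.16537, 4.77248, 4.81687.
Z = Σ gᵢe^(−Eᵢ/kT) = 6·e^(−0.318535) + 6·e^(−1.16537) + 3·e^(−4.77248) + 6·e^(−4.81687) = 4.36328 + 1.87084 + 0.0253781 + 0.0485525 = 6.30805.
⟨E⟩ = Σ EᵢPᵢ = 0.0560631 eV.
S/k_B = ln Z + ⟨E⟩/kT = ln(6.30805) + 0.0560631/0.0901 = 1.84183 + 0.622232 = 2.464.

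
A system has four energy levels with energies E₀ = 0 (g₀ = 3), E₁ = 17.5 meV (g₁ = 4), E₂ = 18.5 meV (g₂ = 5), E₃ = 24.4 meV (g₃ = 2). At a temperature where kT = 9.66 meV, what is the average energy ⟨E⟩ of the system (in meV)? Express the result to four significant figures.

Eᵢ/kT = 0, 1.81159, 1.91511, 2.52588.
Z = Σ gᵢe^(−Eᵢ/kT) = 3·e^(−0) + 4·e^(−1.81159) + 5·e^(−1.91511) + 2·e^(−2.52588) = 3.00000 + 0.653577 + 0.736628 + 0.159976 = 4.55018.
⟨E⟩ = Σ Eᵢ gᵢe^(−Eᵢ/kT) / Z = (0·3.00000 + 17.5·0.653577 + 18.5·0.736628 + 24.4·0.159976) / 4.55018 = 6.366 meV.

6.366 meV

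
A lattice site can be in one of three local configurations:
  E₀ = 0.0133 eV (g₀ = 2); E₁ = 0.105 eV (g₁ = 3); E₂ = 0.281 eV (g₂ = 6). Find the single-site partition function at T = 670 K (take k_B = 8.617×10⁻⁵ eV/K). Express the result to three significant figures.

k_BT = 8.617×10⁻⁵ × 670 K = 0.057734 eV.
Eᵢ/kT = 0.23037, 1.8187, 4.8671.
Z = Σ gᵢe^(−Eᵢ/kT) = 2·e^(−0.23037) + 3·e^(−1.8187) + 6·e^(−4.8671) = 1.5885 + 0.48671 + 0.046174 = 2.1214.

Z = 2.12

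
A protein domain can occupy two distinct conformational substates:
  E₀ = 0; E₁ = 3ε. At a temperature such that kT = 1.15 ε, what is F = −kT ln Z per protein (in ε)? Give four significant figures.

Eᵢ/kT = 0, 2.60870.
Z = Σ e^(−Eᵢ/kT) = e^(−0) + e^(−2.60870) = 1.00000 + 0.0736302 = 1.07363.
F = −kT ln Z = −1.15 × ln(1.07363) = −1.15 × 0.0710454 = -0.08170 ε.

-0.08170 ε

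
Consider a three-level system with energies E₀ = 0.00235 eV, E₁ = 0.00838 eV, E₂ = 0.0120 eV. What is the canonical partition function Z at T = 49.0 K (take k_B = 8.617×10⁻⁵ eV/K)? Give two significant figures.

k_BT = 8.617×10⁻⁵ × 49.0 K = 0.004222 eV.
Eᵢ/kT = 0.5566, 1.985, 2.842.
Z = Σ e^(−Eᵢ/kT) = e^(−0.5566) + e^(−1.985) + e^(−2.842) = 0.5732 + 0.1374 + 0.05831 = 0.7689.

Z = 0.77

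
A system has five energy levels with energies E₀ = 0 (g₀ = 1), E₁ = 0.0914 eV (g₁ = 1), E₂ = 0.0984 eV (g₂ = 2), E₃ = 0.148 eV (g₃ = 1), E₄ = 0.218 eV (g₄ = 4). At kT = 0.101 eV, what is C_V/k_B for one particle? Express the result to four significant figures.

Eᵢ/kT = 0, 0.904950, 0.974257, 1.46535, 2.15842.
Z = Σ gᵢe^(−Eᵢ/kT) = 1·e^(−0) + 1·e^(−0.904950) + 2·e^(−0.974257) + 1·e^(−1.46535) + 4·e^(−2.15842) = 1.00000 + 0.404562 + 0.754945 + 0.230997 + 0.462030 = 2.85253.
⟨E⟩ = 0.0863001 eV, ⟨E²⟩ = 0.0132187 eV².
C_V/k_B = (⟨E²⟩ − ⟨E⟩²)/(kT)² = (0.0132187 − 0.00744771)/0.0102010 = 0.5657.

0.5657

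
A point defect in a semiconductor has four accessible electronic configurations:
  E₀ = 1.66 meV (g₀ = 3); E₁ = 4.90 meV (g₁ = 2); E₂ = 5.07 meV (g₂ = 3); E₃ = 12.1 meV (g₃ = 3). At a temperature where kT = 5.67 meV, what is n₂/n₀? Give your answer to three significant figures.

n₂/n₀ = (g₂/g₀) exp[−(E₂−E₀)/kT] = (3/3) × exp(−(3.41 meV)/(5.67 meV)) = (3/3) × exp(-0.60141) = 0.548.

0.548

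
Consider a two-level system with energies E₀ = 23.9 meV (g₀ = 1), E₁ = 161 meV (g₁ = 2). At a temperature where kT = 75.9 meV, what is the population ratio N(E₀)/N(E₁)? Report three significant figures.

n₀/n₁ = (g₀/g₁) exp[−(E₀−E₁)/kT] = (1/2) × exp(−(-137.1 meV)/(75.9 meV)) = (1/2) × exp(1.8063) = 3.04.

3.04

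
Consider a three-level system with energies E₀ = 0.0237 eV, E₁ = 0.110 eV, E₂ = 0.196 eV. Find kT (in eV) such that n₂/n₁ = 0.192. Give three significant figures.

n₂/n₁ = exp[−(E₂−E₁)/kT] = 0.192.
⇒ (E₂−E₁)/kT = ln(1/0.192) = ln(5.2083) = 1.6503.
kT = 0.086 eV / 1.6503 = 0.0521 eV.

0.0521 eV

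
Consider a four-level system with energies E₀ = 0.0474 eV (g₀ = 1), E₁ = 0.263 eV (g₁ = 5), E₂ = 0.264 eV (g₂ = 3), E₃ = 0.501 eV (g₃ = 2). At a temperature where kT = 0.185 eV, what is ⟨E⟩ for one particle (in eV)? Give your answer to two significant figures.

Eᵢ/kT = 0.2562, 1.422, 1.427, 2.708.
Z = Σ gᵢe^(−Eᵢ/kT) = 1·e^(−0.2562) + 5·e^(−1.422) + 3·e^(−1.427) + 2·e^(−2.708) = 0.7740 + 1.206 + 0.7201 + 0.1333 = 2.833.
⟨E⟩ = Σ Eᵢ gᵢe^(−Eᵢ/kT) / Z = (0.0474·0.7740 + 0.263·1.206 + 0.264·0.7201 + 0.501·0.1333) / 2.833 = 0.22 eV.

0.22 eV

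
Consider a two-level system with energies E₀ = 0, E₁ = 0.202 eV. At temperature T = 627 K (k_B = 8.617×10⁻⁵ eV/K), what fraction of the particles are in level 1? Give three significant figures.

k_BT = 8.617×10⁻⁵ × 627 K = 0.054029 eV.
Eᵢ/kT = 0, 3.7387.
Z = Σ e^(−Eᵢ/kT) = e^(−0) + e^(−3.7387) = 1.0000 + 0.023785 = 1.0238.
P₁ = e^(−E₁/kT) / Z = 0.023785/1.0238 = 0.0232.

0.0232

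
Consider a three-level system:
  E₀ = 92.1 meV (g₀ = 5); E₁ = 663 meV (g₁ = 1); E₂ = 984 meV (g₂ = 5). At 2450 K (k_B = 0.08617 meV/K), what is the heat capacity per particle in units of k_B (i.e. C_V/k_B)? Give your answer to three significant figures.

k_BT = 0.08617 × 2450 K = 211.12 meV.
Eᵢ/kT = 0.43624, 3.1404, 4.6609.
Z = Σ gᵢe^(−Eᵢ/kT) = 5·e^(−0.43624) + 1·e^(−3.1404) + 5·e^(−4.6609) = 3.2323 + 0.043265 + 0.047290 = 3.3229.
⟨E⟩ = 112.23 meV, ⟨E²⟩ = 27754 meV².
C_V/k_B = (⟨E²⟩ − ⟨E⟩²)/(kT)² = (27754 − 12596)/44572 = 0.340.

0.340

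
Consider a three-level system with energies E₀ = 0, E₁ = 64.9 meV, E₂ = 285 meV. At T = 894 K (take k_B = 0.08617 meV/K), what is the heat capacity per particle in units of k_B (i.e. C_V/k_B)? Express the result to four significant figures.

k_BT = 0.08617 × 894 K = 77.0360 meV.
Eᵢ/kT = 0, 0.842463, 3.69957.
Z = Σ e^(−Eᵢ/kT) = e^(−0) + e^(−0.842463) + e^(−3.69957) = 1.00000 + 0.430649 + 0.0247342 = 1.45538.
⟨E⟩ = 24.0476 meV, ⟨E²⟩ = 2626.76 meV².
C_V/k_B = (⟨E²⟩ − ⟨E⟩²)/(kT)² = (2626.76 − 578.287)/5934.55 = 0.3452.

0.3452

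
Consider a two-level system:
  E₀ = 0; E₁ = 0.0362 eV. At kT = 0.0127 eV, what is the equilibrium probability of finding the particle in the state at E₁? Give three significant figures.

Eᵢ/kT = 0, 2.8504.
Z = Σ e^(−Eᵢ/kT) = e^(−0) + e^(−2.8504) = 1.0000 + 0.057821 = 1.0578.
P₁ = e^(−E₁/kT) / Z = 0.057821/1.0578 = 0.0547.

0.0547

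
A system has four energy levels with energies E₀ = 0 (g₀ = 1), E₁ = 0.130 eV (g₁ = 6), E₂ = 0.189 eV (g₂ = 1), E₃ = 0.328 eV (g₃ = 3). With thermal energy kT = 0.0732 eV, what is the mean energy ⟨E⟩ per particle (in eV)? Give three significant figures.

0.0741 eV

Eᵢ/kT = 0, 1.7760, 2.5820, 4.4809.
Z = Σ gᵢe^(−Eᵢ/kT) = 1·e^(−0) + 6·e^(−1.7760) + 1·e^(−2.5820) + 3·e^(−4.4809) = 1.0000 + 1.0159 + 0.075623 + 0.033970 = 2.1255.
⟨E⟩ = Σ Eᵢ gᵢe^(−Eᵢ/kT) / Z = (0·1.0000 + 0.130·1.0159 + 0.189·0.075623 + 0.328·0.033970) / 2.1255 = 0.0741 eV.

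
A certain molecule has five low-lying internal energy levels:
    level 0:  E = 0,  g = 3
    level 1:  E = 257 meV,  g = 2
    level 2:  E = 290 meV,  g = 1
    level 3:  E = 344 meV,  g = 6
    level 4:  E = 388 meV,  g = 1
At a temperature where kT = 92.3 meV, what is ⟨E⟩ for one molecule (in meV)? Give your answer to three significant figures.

30.0 meV

Eᵢ/kT = 0, 2.7844, 3.1419, 3.7270, 4.2037.
Z = Σ gᵢe^(−Eᵢ/kT) = 3·e^(−0) + 2·e^(−2.7844) + 1·e^(−3.1419) + 6·e^(−3.7270) + 1·e^(−4.2037) = 3.0000 + 0.12353 + 0.043201 + 0.14439 + 0.014940 = 3.3261.
⟨E⟩ = Σ Eᵢ gᵢe^(−Eᵢ/kT) / Z = (0·3.0000 + 257·0.12353 + 290·0.043201 + 344·0.14439 + 388·0.014940) / 3.3261 = 30.0 meV.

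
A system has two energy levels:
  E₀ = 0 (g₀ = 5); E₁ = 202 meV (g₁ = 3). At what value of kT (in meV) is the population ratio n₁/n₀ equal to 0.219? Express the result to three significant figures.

200 meV

n₁/n₀ = (g₁/g₀) exp[−(E₁−E₀)/kT] = 0.219.
⇒ (E₁−E₀)/kT = ln((3/5)/0.219) = ln(2.7397) = 1.0078.
kT = 202 meV / 1.0078 = 200 meV.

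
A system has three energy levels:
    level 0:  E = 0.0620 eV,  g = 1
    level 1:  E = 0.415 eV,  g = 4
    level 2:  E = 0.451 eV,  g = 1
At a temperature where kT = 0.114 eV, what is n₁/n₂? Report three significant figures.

n₁/n₂ = (g₁/g₂) exp[−(E₁−E₂)/kT] = (4/1) × exp(−(-0.036 eV)/(0.114 eV)) = (4/1) × exp(0.31579) = 5.49.

5.49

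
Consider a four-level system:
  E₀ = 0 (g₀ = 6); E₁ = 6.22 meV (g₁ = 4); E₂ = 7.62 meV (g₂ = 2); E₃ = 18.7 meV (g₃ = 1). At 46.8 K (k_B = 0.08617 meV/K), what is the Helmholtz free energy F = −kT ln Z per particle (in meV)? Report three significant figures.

-7.94 meV

k_BT = 0.08617 × 46.8 K = 4.0328 meV.
Eᵢ/kT = 0, 1.5424, 1.8895, 4.6370.
Z = Σ gᵢe^(−Eᵢ/kT) = 6·e^(−0) + 4·e^(−1.5424) + 2·e^(−1.8895) + 1·e^(−4.6370) = 6.0000 + 0.85547 + 0.30229 + 0.0096867 = 7.1674.
F = −kT ln Z = −4.0328 × ln(7.1674) = −4.0328 × 1.9695 = -7.94 meV.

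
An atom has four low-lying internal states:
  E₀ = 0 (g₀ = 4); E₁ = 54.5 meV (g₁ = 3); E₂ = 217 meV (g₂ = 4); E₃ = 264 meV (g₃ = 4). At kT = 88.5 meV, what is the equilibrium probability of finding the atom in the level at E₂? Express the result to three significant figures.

0.0559

Eᵢ/kT = 0, 0.61582, 2.4520, 2.9831.
Z = Σ gᵢe^(−Eᵢ/kT) = 4·e^(−0) + 3·e^(−0.61582) + 4·e^(−2.4520) + 4·e^(−2.9831) = 4.0000 + 1.6206 + 0.34448 + 0.20254 = 6.1676.
P₂ = g₂ e^(−E₂/kT) / Z = 0.34448/6.1676 = 0.0559.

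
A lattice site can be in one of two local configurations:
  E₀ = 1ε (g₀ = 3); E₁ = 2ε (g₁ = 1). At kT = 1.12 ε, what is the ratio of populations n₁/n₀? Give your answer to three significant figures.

0.136

n₁/n₀ = (g₁/g₀) exp[−(E₁−E₀)/kT] = (1/3) × exp(−(1ε)/(1.12ε)) = (1/3) × exp(-0.89286) = 0.136.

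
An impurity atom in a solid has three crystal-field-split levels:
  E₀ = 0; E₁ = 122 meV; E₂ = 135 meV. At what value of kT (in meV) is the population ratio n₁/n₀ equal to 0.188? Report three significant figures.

73.0 meV

n₁/n₀ = exp[−(E₁−E₀)/kT] = 0.188.
⇒ (E₁−E₀)/kT = ln(1/0.188) = ln(5.3191) = 1.6713.
kT = 122 meV / 1.6713 = 73.0 meV.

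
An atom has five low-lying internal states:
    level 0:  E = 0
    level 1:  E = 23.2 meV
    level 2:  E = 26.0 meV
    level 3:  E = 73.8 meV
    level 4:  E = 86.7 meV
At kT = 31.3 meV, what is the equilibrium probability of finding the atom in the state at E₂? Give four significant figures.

0.2106

Eᵢ/kT = 0, 0.741214, 0.830671, 2.35783, 2.76997.
Z = Σ e^(−Eᵢ/kT) = e^(−0) + e^(−0.741214) + e^(−0.830671) + e^(−2.35783) + e^(−2.76997) = 1.00000 + 0.476535 + 0.435757 + 0.0946253 + 0.0626639 = 2.06958.
P₂ = e^(−E₂/kT) / Z = 0.435757/2.06958 = 0.2106.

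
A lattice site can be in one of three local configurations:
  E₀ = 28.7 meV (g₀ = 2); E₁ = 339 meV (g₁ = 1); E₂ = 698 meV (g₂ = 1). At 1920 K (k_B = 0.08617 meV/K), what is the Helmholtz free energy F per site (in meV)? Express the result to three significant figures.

k_BT = 0.08617 × 1920 K = 165.45 meV.
Eᵢ/kT = 0.17347, 2.0490, 4.2188.
Z = Σ gᵢe^(−Eᵢ/kT) = 2·e^(−0.17347) + 1·e^(−2.0490) + 1·e^(−4.2188) = 1.6815 + 0.12886 + 0.014716 = 1.8251.
F = −kT ln Z = −165.45 × ln(1.8251) = −165.45 × 0.60163 = -99.5 meV.

-99.5 meV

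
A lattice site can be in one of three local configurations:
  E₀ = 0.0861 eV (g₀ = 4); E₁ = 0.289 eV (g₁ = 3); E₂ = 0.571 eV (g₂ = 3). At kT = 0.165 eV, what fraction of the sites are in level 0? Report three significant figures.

Eᵢ/kT = 0.52182, 1.7515, 3.4606.
Z = Σ gᵢe^(−Eᵢ/kT) = 4·e^(−0.52182) + 3·e^(−1.7515) + 3·e^(−3.4606) = 2.3738 + 0.52054 + 0.094233 = 2.9886.
P₀ = g₀ e^(−E₀/kT) / Z = 2.3738/2.9886 = 0.794.

0.794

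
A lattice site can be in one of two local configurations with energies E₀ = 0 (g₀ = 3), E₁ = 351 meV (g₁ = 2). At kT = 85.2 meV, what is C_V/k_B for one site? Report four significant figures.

Eᵢ/kT = 0, 4.11972.
Z = Σ gᵢe^(−Eᵢ/kT) = 3·e^(−0) + 2·e^(−4.11972) = 3.00000 + 0.0324981 = 3.03250.
⟨E⟩ = 3.76153 meV, ⟨E²⟩ = 1320.30 meV².
C_V/k_B = (⟨E²⟩ − ⟨E⟩²)/(kT)² = (1320.30 − 14.1491)/7259.04 = 0.1799.

0.1799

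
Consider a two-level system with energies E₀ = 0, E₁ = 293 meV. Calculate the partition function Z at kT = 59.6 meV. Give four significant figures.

Eᵢ/kT = 0, 4.91611.
Z = Σ e^(−Eᵢ/kT) = e^(−0) + e^(−4.91611) = 1.00000 + 0.00732758 = 1.00733.

Z = 1.007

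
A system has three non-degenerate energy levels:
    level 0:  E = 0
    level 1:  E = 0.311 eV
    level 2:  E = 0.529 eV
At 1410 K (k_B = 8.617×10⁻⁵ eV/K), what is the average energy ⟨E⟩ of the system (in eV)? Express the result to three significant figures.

k_BT = 8.617×10⁻⁵ × 1410 K = 0.12150 eV.
Eᵢ/kT = 0, 2.5597, 4.3539.
Z = Σ e^(−Eᵢ/kT) = e^(−0) + e^(−2.5597) + e^(−4.3539) = 1.0000 + 0.077328 + 0.012857 = 1.0902.
⟨E⟩ = Σ Eᵢ e^(−Eᵢ/kT) / Z = (0·1.0000 + 0.311·0.077328 + 0.529·0.012857) / 1.0902 = 0.0283 eV.

0.0283 eV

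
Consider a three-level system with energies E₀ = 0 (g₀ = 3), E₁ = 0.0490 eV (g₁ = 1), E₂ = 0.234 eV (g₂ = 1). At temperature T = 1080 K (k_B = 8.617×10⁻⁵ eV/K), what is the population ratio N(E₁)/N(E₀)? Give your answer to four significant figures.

0.1969

k_BT = 8.617×10⁻⁵ × 1080 K = 0.0930636 eV.
n₁/n₀ = (g₁/g₀) exp[−(E₁−E₀)/kT] = (1/3) × exp(−(0.0490 eV)/(0.0930636 eV)) = (1/3) × exp(-0.526522) = 0.1969.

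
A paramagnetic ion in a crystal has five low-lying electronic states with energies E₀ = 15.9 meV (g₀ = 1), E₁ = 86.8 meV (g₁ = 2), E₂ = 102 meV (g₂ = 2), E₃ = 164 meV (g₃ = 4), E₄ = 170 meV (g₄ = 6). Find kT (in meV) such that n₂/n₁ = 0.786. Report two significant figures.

n₂/n₁ = (g₂/g₁) exp[−(E₂−E₁)/kT] = 0.786.
⇒ (E₂−E₁)/kT = ln((2/2)/0.786) = ln(1.272) = 0.2406.
kT = 15.2 meV / 0.2406 = 63 meV.

63 meV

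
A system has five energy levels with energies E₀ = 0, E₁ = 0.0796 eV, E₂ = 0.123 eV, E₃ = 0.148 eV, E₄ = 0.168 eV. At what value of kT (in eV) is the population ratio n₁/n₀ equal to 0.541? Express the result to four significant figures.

0.1296 eV

n₁/n₀ = exp[−(E₁−E₀)/kT] = 0.541.
⇒ (E₁−E₀)/kT = ln(1/0.541) = ln(1.84843) = 0.614337.
kT = 0.0796 eV / 0.614337 = 0.1296 eV.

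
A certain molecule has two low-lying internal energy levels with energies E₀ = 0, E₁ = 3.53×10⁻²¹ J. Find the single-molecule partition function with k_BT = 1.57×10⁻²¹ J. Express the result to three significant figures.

Eᵢ/kT = 0, 2.2484.
Z = Σ e^(−Eᵢ/kT) = e^(−0) + e^(−2.2484) = 1.0000 + 0.10557 = 1.1056.

Z = 1.11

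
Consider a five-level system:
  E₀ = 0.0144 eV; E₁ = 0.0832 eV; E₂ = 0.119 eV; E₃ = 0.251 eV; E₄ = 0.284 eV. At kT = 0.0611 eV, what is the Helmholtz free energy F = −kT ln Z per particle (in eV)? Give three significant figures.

-0.0119 eV

Eᵢ/kT = 0.23568, 1.3617, 1.9476, 4.1080, 4.6481.
Z = Σ e^(−Eᵢ/kT) = e^(−0.23568) + e^(−1.3617) + e^(−1.9476) + e^(−4.1080) + e^(−4.6481) = 0.79003 + 0.25622 + 0.14262 + 0.016441 + 0.0095798 = 1.2149.
F = −kT ln Z = −0.0611 × ln(1.2149) = −0.0611 × 0.19466 = -0.0119 eV.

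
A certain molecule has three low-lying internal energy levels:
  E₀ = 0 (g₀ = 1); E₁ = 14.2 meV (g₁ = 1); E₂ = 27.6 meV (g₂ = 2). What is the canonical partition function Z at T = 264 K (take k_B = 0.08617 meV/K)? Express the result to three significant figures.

k_BT = 0.08617 × 264 K = 22.749 meV.
Eᵢ/kT = 0, 0.62420, 1.2132.
Z = Σ gᵢe^(−Eᵢ/kT) = 1·e^(−0) + 1·e^(−0.62420) + 2·e^(−1.2132) = 1.0000 + 0.53569 + 0.59449 = 2.1302.

Z = 2.13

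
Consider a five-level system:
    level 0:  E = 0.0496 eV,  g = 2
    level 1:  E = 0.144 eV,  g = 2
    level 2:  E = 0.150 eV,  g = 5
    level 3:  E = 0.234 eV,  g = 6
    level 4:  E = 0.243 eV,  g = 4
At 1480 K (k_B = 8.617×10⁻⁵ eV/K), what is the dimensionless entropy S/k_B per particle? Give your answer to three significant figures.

2.80

k_BT = 8.617×10⁻⁵ × 1480 K = 0.12753 eV.
Eᵢ/kT = 0.38893, 1.1291, 1.1762, 1.8349, 1.9054.
Z = Σ gᵢe^(−Eᵢ/kT) = 2·e^(−0.38893) + 2·e^(−1.1291) + 5·e^(−1.1762) + 6·e^(−1.8349) + 4·e^(−1.9054) = 1.3556 + 0.64665 + 1.5422 + 0.95778 + 0.59505 = 5.0973.
⟨E⟩ = Σ EᵢPᵢ = 0.14918 eV.
S/k_B = ln Z + ⟨E⟩/kT = ln(5.0973) + 0.14918/0.12753 = 1.6287 + 1.1698 = 2.80.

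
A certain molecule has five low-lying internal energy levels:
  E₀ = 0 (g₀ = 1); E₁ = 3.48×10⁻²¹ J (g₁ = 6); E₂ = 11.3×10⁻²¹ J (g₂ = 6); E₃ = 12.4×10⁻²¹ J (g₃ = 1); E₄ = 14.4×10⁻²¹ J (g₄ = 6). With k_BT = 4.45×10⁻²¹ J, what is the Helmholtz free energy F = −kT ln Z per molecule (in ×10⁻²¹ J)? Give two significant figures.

Eᵢ/kT = 0, 0.7820, 2.539, 2.787, 3.236.
Z = Σ gᵢe^(−Eᵢ/kT) = 1·e^(−0) + 6·e^(−0.7820) + 6·e^(−2.539) + 1·e^(−2.787) + 6·e^(−3.236) = 1.000 + 2.745 + 0.4737 + 0.06161 + 0.2359 = 4.516.
F = −kT ln Z = −4.45 × ln(4.516) = −4.45 × 1.508 = -6.7 ×10⁻²¹ J.

-6.7 ×10⁻²¹ J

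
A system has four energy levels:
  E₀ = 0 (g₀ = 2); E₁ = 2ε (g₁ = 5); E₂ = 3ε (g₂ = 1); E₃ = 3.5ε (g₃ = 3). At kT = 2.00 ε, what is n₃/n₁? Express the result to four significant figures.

0.2834

n₃/n₁ = (g₃/g₁) exp[−(E₃−E₁)/kT] = (3/5) × exp(−(1.5ε)/(2.00ε)) = (3/5) × exp(-0.750000) = 0.2834.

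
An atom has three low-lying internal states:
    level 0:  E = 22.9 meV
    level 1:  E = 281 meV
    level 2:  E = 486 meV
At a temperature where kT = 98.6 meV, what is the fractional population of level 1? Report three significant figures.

0.0674

Eᵢ/kT = 0.23225, 2.8499, 4.9290.
Z = Σ e^(−Eᵢ/kT) = e^(−0.23225) + e^(−2.8499) + e^(−4.9290) = 0.79275 + 0.057850 + 0.0072337 = 0.85783.
P₁ = e^(−E₁/kT) / Z = 0.057850/0.85783 = 0.0674.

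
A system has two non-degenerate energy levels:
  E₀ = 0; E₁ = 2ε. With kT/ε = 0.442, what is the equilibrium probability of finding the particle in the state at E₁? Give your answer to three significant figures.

0.0107

Eᵢ/kT = 0, 4.5249.
Z = Σ e^(−Eᵢ/kT) = e^(−0) + e^(−4.5249) = 1.0000 + 0.010836 = 1.0108.
P₁ = e^(−E₁/kT) / Z = 0.010836/1.0108 = 0.0107.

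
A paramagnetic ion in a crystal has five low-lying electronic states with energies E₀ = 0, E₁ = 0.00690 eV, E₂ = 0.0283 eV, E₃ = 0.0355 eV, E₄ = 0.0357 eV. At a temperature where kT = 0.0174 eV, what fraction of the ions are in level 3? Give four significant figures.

Eᵢ/kT = 0, 0.396552, 1.62644, 2.04023, 2.05172.
Z = Σ e^(−Eᵢ/kT) = e^(−0) + e^(−0.396552) + e^(−1.62644) + e^(−2.04023) + e^(−2.05172) = 1.00000 + 0.672635 + 0.196628 + 0.129999 + 0.128514 = 2.12778.
P₃ = e^(−E₃/kT) / Z = 0.129999/2.12778 = 0.06110.

0.06110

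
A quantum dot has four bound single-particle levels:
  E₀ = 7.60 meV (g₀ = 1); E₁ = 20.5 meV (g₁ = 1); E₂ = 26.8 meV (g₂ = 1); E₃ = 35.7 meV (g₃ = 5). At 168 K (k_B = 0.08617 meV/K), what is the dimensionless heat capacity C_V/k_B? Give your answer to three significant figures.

k_BT = 0.08617 × 168 K = 14.477 meV.
Eᵢ/kT = 0.52497, 1.4160, 1.8512, 2.4660.
Z = Σ gᵢe^(−Eᵢ/kT) = 1·e^(−0.52497) + 1·e^(−1.4160) + 1·e^(−1.8512) + 5·e^(−2.4660) = 0.59157 + 0.24268 + 0.15705 + 0.42462 = 1.4159.
⟨E⟩ = 20.368 meV, ⟨E²⟩ = 558.04 meV².
C_V/k_B = (⟨E²⟩ − ⟨E⟩²)/(kT)² = (558.04 − 414.86)/209.58 = 0.683.

0.683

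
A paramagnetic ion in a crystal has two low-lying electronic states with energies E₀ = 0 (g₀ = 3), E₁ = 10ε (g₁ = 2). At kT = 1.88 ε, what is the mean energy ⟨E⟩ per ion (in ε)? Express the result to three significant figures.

Eᵢ/kT = 0, 5.3191.
Z = Σ gᵢe^(−Eᵢ/kT) = 3·e^(−0) + 2·e^(−5.3191) = 3.0000 + 0.0097943 = 3.0098.
⟨E⟩ = Σ Eᵢ gᵢe^(−Eᵢ/kT) / Z = (0·3.0000 + 10·0.0097943) / 3.0098 = 0.0325 ε.

0.0325 ε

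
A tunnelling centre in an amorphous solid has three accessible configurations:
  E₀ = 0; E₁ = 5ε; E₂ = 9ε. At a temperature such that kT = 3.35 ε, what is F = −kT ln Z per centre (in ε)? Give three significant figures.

Eᵢ/kT = 0, 1.4925, 2.6866.
Z = Σ e^(−Eᵢ/kT) = e^(−0) + e^(−1.4925) + e^(−2.6866) = 1.0000 + 0.22481 + 0.068112 = 1.2929.
F = −kT ln Z = −3.35 × ln(1.2929) = −3.35 × 0.25689 = -0.861 ε.

-0.861 ε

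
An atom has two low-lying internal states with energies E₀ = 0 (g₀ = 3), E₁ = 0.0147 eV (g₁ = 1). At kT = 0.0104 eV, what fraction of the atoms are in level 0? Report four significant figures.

0.9250

Eᵢ/kT = 0, 1.41346.
Z = Σ gᵢe^(−Eᵢ/kT) = 3·e^(−0) + 1·e^(−1.41346) = 3.00000 + 0.243300 = 3.24330.
P₀ = g₀ e^(−E₀/kT) / Z = 3.00000/3.24330 = 0.9250.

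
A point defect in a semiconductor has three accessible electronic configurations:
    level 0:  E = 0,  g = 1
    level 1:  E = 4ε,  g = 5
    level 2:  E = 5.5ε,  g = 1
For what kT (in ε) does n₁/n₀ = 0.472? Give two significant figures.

n₁/n₀ = (g₁/g₀) exp[−(E₁−E₀)/kT] = 0.472.
⇒ (E₁−E₀)/kT = ln((5/1)/0.472) = ln(10.59) = 2.360.
kT = 4ε / 2.360 = 1.7 ε.

1.7 ε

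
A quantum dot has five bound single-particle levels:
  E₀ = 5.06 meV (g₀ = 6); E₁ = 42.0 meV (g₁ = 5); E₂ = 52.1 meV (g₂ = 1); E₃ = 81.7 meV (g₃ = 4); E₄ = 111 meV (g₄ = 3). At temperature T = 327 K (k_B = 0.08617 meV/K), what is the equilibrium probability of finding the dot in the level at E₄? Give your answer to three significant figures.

k_BT = 0.08617 × 327 K = 28.178 meV.
Eᵢ/kT = 0.17957, 1.4905, 1.8490, 2.8994, 3.9392.
Z = Σ gᵢe^(−Eᵢ/kT) = 6·e^(−0.17957) + 5·e^(−1.4905) + 1·e^(−1.8490) + 4·e^(−2.8994) + 3·e^(−3.9392) = 5.0138 + 1.1263 + 0.15739 + 0.22022 + 0.058391 = 6.5761.
P₄ = g₄ e^(−E₄/kT) / Z = 0.058391/6.5761 = 0.00888.

0.00888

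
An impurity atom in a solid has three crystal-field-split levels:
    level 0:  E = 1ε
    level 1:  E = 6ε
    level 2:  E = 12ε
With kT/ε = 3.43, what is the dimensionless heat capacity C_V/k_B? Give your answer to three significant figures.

Eᵢ/kT = 0.29155, 1.7493, 3.4985.
Z = Σ e^(−Eᵢ/kT) = e^(−0.29155) + e^(−1.7493) + e^(−3.4985) = 0.74710 + 0.17390 + 0.030243 = 0.95124.
⟨E⟩ = 2.2638 ε, ⟨E²⟩ = 11.945 ε².
C_V/k_B = (⟨E²⟩ − ⟨E⟩²)/(kT)² = (11.945 − 5.1248)/11.765 = 0.580.

0.580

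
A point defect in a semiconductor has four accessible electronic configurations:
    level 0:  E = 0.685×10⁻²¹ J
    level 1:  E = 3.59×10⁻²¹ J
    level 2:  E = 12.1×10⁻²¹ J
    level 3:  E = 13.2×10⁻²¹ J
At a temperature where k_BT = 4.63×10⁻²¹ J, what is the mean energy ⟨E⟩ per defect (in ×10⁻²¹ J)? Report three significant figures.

Eᵢ/kT = 0.14795, 0.77538, 2.6134, 2.8510.
Z = Σ e^(−Eᵢ/kT) = e^(−0.14795) + e^(−0.77538) + e^(−2.6134) + e^(−2.8510) = 0.86247 + 0.46053 + 0.073285 + 0.057787 = 1.4541.
⟨E⟩ = Σ Eᵢ e^(−Eᵢ/kT) / Z = (0.685·0.86247 + 3.59·0.46053 + 12.1·0.073285 + 13.2·0.057787) / 1.4541 = 2.68 ×10⁻²¹ J.

2.68 ×10⁻²¹ J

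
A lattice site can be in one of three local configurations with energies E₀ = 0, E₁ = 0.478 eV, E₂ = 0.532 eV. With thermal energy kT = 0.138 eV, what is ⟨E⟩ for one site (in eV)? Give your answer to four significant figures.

0.02492 eV

Eᵢ/kT = 0, 3.46377, 3.85507.
Z = Σ e^(−Eᵢ/kT) = e^(−0) + e^(−3.46377) + e^(−3.85507) = 1.00000 + 0.0313115 + 0.0211721 = 1.05248.
⟨E⟩ = Σ Eᵢ e^(−Eᵢ/kT) / Z = (0·1.00000 + 0.478·0.0313115 + 0.532·0.0211721) / 1.05248 = 0.02492 eV.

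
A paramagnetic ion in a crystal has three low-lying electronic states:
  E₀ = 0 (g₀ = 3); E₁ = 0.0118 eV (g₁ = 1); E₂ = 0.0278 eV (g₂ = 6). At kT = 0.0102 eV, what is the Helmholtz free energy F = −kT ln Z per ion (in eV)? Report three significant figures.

Eᵢ/kT = 0, 1.1569, 2.7255.
Z = Σ gᵢe^(−Eᵢ/kT) = 3·e^(−0) + 1·e^(−1.1569) + 6·e^(−2.7255) = 3.0000 + 0.31446 + 0.39308 = 3.7075.
F = −kT ln Z = −0.0102 × ln(3.7075) = −0.0102 × 1.3104 = -0.0134 eV.

-0.0134 eV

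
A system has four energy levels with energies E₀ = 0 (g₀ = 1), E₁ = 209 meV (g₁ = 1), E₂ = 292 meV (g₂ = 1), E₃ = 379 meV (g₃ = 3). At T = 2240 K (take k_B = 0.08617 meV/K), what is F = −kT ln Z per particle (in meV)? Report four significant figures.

-131.9 meV

k_BT = 0.08617 × 2240 K = 193.021 meV.
Eᵢ/kT = 0, 1.08278, 1.51279, 1.96352.
Z = Σ gᵢe^(−Eᵢ/kT) = 1·e^(−0) + 1·e^(−1.08278) + 1·e^(−1.51279) + 3·e^(−1.96352) = 1.00000 + 0.338653 + 0.220294 + 0.421090 = 1.98004.
F = −kT ln Z = −193.021 × ln(1.98004) = −193.021 × 0.683117 = -131.9 meV.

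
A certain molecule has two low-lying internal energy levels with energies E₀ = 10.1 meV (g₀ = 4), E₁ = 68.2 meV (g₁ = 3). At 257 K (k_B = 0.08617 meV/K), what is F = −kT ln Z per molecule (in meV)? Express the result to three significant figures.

-21.8 meV

k_BT = 0.08617 × 257 K = 22.146 meV.
Eᵢ/kT = 0.45606, 3.0796.
Z = Σ gᵢe^(−Eᵢ/kT) = 4·e^(−0.45606) + 3·e^(−3.0796) = 2.5351 + 0.13793 = 2.6730.
F = −kT ln Z = −22.146 × ln(2.6730) = −22.146 × 0.98320 = -21.8 meV.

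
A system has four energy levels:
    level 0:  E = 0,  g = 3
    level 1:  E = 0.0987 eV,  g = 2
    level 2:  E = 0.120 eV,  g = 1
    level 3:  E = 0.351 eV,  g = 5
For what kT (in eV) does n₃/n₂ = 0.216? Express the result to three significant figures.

0.0735 eV

n₃/n₂ = (g₃/g₂) exp[−(E₃−E₂)/kT] = 0.216.
⇒ (E₃−E₂)/kT = ln((5/1)/0.216) = ln(23.148) = 3.1419.
kT = 0.231 eV / 3.1419 = 0.0735 eV.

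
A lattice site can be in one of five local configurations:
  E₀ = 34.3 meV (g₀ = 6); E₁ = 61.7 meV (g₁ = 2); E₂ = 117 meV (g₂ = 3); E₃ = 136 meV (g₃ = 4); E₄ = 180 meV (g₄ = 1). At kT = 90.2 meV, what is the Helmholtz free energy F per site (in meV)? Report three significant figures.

-175 meV

Eᵢ/kT = 0.38027, 0.68404, 1.2971, 1.5078, 1.9956.
Z = Σ gᵢe^(−Eᵢ/kT) = 6·e^(−0.38027) + 2·e^(−0.68404) + 3·e^(−1.2971) + 4·e^(−1.5078) + 1·e^(−1.9956) = 4.1021 + 1.0091 + 0.81997 + 0.88559 + 0.13593 = 6.9527.
F = −kT ln Z = −90.2 × ln(6.9527) = −90.2 × 1.9391 = -175 meV.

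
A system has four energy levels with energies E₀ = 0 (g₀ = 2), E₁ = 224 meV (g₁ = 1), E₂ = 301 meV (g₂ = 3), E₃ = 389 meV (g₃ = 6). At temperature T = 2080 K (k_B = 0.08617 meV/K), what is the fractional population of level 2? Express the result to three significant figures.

0.158

k_BT = 0.08617 × 2080 K = 179.23 meV.
Eᵢ/kT = 0, 1.2498, 1.6794, 2.1704.
Z = Σ gᵢe^(−Eᵢ/kT) = 2·e^(−0) + 1·e^(−1.2498) + 3·e^(−1.6794) + 6·e^(−2.1704) = 2.0000 + 0.28656 + 0.55946 + 0.68479 = 3.5308.
P₂ = g₂ e^(−E₂/kT) / Z = 0.55946/3.5308 = 0.158.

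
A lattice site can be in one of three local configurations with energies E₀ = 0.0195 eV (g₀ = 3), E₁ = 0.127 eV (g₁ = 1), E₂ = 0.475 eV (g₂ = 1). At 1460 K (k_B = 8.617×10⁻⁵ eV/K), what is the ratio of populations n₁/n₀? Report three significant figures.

0.142

k_BT = 8.617×10⁻⁵ × 1460 K = 0.12581 eV.
n₁/n₀ = (g₁/g₀) exp[−(E₁−E₀)/kT] = (1/3) × exp(−(0.1075 eV)/(0.12581 eV)) = (1/3) × exp(-0.85446) = 0.142.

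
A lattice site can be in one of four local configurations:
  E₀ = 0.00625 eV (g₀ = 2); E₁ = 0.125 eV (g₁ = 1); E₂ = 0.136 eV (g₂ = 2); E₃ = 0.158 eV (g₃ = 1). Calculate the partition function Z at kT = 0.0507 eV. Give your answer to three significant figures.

Eᵢ/kT = 0.12327, 2.4655, 2.6824, 3.1164.
Z = Σ gᵢe^(−Eᵢ/kT) = 2·e^(−0.12327) + 1·e^(−2.4655) + 2·e^(−2.6824) + 1·e^(−3.1164) = 1.7680 + 0.084966 + 0.13680 + 0.044316 = 2.0341.

Z = 2.03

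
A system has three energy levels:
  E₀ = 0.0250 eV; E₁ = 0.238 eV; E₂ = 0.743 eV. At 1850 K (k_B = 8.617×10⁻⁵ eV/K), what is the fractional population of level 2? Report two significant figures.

k_BT = 8.617×10⁻⁵ × 1850 K = 0.1594 eV.
Eᵢ/kT = 0.1568, 1.493, 4.661.
Z = Σ e^(−Eᵢ/kT) = e^(−0.1568) + e^(−1.493) + e^(−4.661) = 0.8549 + 0.2247 + 0.009457 = 1.089.
P₂ = e^(−E₂/kT) / Z = 0.009457/1.089 = 0.0087.

0.0087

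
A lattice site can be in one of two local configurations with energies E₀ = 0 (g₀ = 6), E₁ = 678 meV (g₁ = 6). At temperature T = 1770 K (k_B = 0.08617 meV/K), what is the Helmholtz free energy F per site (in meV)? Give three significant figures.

-275 meV

k_BT = 0.08617 × 1770 K = 152.52 meV.
Eᵢ/kT = 0, 4.4453.
Z = Σ gᵢe^(−Eᵢ/kT) = 6·e^(−0) + 6·e^(−4.4453) = 6.0000 + 0.070402 = 6.0704.
F = −kT ln Z = −152.52 × ln(6.0704) = −152.52 × 1.8034 = -275 meV.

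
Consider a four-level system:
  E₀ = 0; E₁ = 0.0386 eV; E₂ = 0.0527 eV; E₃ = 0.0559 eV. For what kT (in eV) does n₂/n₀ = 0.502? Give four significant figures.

n₂/n₀ = exp[−(E₂−E₀)/kT] = 0.502.
⇒ (E₂−E₀)/kT = ln(1/0.502) = ln(1.99203) = 0.689154.
kT = 0.0527 eV / 0.689154 = 0.07647 eV.

0.07647 eV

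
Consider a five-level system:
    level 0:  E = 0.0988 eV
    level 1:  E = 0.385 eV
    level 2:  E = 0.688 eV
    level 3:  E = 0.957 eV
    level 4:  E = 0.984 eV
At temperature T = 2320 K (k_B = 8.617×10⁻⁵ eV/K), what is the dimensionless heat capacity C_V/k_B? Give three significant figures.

0.874

k_BT = 8.617×10⁻⁵ × 2320 K = 0.19991 eV.
Eᵢ/kT = 0.49422, 1.9259, 3.4415, 4.7872, 4.9222.
Z = Σ e^(−Eᵢ/kT) = e^(−0.49422) + e^(−1.9259) + e^(−3.4415) + e^(−4.7872) + e^(−4.9222) = 0.61005 + 0.14574 + 0.032017 + 0.0083358 + 0.0072831 = 0.80343.
⟨E⟩ = 0.19112 eV, ⟨E²⟩ = 0.071442 eV².
C_V/k_B = (⟨E²⟩ − ⟨E⟩²)/(kT)² = (0.071442 − 0.036527)/0.039964 = 0.874.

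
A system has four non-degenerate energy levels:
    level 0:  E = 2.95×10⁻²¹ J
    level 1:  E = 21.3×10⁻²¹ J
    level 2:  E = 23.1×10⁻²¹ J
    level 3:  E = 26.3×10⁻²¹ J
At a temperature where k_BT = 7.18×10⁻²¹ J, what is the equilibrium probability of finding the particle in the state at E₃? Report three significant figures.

Eᵢ/kT = 0.41086, 2.9666, 3.2173, 3.6630.
Z = Σ e^(−Eᵢ/kT) = e^(−0.41086) + e^(−2.9666) + e^(−3.2173) + e^(−3.6630) = 0.66308 + 0.051478 + 0.040063 + 0.025655 = 0.78028.
P₃ = e^(−E₃/kT) / Z = 0.025655/0.78028 = 0.0329.

0.0329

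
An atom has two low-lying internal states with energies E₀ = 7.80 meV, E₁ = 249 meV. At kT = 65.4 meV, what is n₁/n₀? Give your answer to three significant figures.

n₁/n₀ = exp[−(E₁−E₀)/kT] = exp(−(241.20 meV)/(65.4 meV)) = exp(-3.6881) = 0.0250.

0.0250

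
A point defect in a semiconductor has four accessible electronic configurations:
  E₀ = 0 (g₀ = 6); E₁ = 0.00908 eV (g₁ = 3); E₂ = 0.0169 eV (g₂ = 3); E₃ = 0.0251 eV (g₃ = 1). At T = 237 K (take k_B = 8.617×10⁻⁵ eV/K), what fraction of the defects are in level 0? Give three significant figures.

k_BT = 8.617×10⁻⁵ × 237 K = 0.020422 eV.
Eᵢ/kT = 0, 0.44462, 0.82754, 1.2291.
Z = Σ gᵢe^(−Eᵢ/kT) = 6·e^(−0) + 3·e^(−0.44462) + 3·e^(−0.82754) + 1·e^(−1.2291) = 6.0000 + 1.9232 + 1.3114 + 0.29256 = 9.5272.
P₀ = g₀ e^(−E₀/kT) / Z = 6.0000/9.5272 = 0.630.

0.630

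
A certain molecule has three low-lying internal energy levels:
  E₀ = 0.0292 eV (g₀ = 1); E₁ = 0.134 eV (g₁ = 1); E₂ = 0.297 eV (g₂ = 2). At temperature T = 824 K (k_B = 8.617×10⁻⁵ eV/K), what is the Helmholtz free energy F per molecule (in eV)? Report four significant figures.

k_BT = 8.617×10⁻⁵ × 824 K = 0.0710041 eV.
Eᵢ/kT = 0.411244, 1.88721, 4.18286.
Z = Σ gᵢe^(−Eᵢ/kT) = 1·e^(−0.411244) + 1·e^(−1.88721) + 2·e^(−4.18286) = 0.662825 + 0.151494 + 0.0305096 = 0.844829.
F = −kT ln Z = −0.0710041 × ln(0.844829) = −0.0710041 × -0.168621 = 0.01197 eV.

0.01197 eV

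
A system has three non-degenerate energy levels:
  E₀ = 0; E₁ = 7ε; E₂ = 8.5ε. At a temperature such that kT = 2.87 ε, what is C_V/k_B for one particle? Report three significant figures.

0.751

Eᵢ/kT = 0, 2.4390, 2.9617.
Z = Σ e^(−Eᵢ/kT) = e^(−0) + e^(−2.4390) + e^(−2.9617) = 1.0000 + 0.087248 + 0.051731 = 1.1390.
⟨E⟩ = 0.92226 ε, ⟨E²⟩ = 7.0349 ε².
C_V/k_B = (⟨E²⟩ − ⟨E⟩²)/(kT)² = (7.0349 − 0.85056)/8.2369 = 0.751.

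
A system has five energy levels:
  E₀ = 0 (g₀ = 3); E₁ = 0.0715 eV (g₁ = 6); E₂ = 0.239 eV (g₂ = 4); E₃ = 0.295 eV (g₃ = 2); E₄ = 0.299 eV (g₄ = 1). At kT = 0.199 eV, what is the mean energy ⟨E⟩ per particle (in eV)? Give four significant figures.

0.08685 eV

Eᵢ/kT = 0, 0.359296, 1.20101, 1.48241, 1.50251.
Z = Σ gᵢe^(−Eᵢ/kT) = 3·e^(−0) + 6·e^(−0.359296) + 4·e^(−1.20101) + 2·e^(−1.48241) + 1·e^(−1.50251) = 3.00000 + 4.18901 + 1.20356 + 0.454179 + 0.222571 = 9.06932.
⟨E⟩ = Σ Eᵢ gᵢe^(−Eᵢ/kT) / Z = (0·3.00000 + 0.0715·4.18901 + 0.239·1.20356 + 0.295·0.454179 + 0.299·0.222571) / 9.06932 = 0.08685 eV.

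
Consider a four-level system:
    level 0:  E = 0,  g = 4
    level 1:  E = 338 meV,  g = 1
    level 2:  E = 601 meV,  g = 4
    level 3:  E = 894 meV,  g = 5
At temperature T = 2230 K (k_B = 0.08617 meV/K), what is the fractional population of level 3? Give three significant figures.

k_BT = 0.08617 × 2230 K = 192.16 meV.
Eᵢ/kT = 0, 1.7590, 3.1276, 4.6524.
Z = Σ gᵢe^(−Eᵢ/kT) = 4·e^(−0) + 1·e^(−1.7590) + 4·e^(−3.1276) + 5·e^(−4.6524) = 4.0000 + 0.17222 + 0.17529 + 0.047693 = 4.3952.
P₃ = g₃ e^(−E₃/kT) / Z = 0.047693/4.3952 = 0.0109.

0.0109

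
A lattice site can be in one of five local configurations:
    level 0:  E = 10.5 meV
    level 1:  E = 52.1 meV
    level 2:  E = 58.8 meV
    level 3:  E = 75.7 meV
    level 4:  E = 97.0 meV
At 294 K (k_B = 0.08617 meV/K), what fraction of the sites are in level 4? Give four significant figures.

k_BT = 0.08617 × 294 K = 25.3340 meV.
Eᵢ/kT = 0.414463, 2.05652, 2.32099, 2.98808, 3.82885.
Z = Σ e^(−Eᵢ/kT) = e^(−0.414463) + e^(−2.05652) + e^(−2.32099) + e^(−2.98808) + e^(−3.82885) = 0.660695 + 0.127898 + 0.0981763 + 0.0503841 + 0.0217346 = 0.958888.
P₄ = e^(−E₄/kT) / Z = 0.0217346/0.958888 = 0.02267.

0.02267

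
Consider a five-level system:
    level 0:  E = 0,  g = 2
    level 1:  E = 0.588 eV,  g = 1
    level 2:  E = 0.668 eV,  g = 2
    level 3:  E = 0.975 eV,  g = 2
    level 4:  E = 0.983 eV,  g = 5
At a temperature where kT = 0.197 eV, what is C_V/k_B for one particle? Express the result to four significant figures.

1.035

Eᵢ/kT = 0, 2.98477, 3.39086, 4.94924, 4.98985.
Z = Σ gᵢe^(−Eᵢ/kT) = 2·e^(−0) + 1·e^(−2.98477) + 2·e^(−3.39086) + 2·e^(−4.94924) + 5·e^(−4.98985) = 2.00000 + 0.0505511 + 0.0673594 + 0.0141776 + 0.0340334 = 2.16612.
⟨E⟩ = 0.0563210 eV, ⟨E²⟩ = 0.0433488 eV².
C_V/k_B = (⟨E²⟩ − ⟨E⟩²)/(kT)² = (0.0433488 − 0.00317206)/0.0388090 = 1.035.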